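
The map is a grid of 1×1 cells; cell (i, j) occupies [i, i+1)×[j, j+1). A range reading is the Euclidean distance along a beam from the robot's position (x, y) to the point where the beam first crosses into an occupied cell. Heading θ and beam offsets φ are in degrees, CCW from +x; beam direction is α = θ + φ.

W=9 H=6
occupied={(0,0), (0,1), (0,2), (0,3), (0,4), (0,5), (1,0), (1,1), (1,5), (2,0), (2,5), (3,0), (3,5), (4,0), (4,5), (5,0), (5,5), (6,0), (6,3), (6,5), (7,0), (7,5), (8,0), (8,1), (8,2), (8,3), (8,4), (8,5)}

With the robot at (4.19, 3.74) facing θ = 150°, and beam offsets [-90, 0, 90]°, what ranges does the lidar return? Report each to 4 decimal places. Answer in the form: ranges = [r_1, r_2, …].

ranges = [1.4549, 2.5200, 3.1639]

beam 1: φ=-90°, α=60°
  cosα=0.5000 sinα=0.8660 | (4,3) | tMaxX 1.6200 tMaxY 0.3002 | tΔX 2.0000 tΔY 1.1547
    t=0.3002 [y] (4,4)
    t=1.4549 [y] (4,5) — stop
  → r_1 = 1.4549
beam 2: φ=0°, α=150°
  cosα=-0.8660 sinα=0.5000 | (4,3) | tMaxX 0.2194 tMaxY 0.5200 | tΔX 1.1547 tΔY 2.0000
    t=0.2194 [x] (3,3)
    t=0.5200 [y] (3,4)
    t=1.3741 [x] (2,4)
    t=2.5200 [y] (2,5) — stop
  → r_2 = 2.5200
beam 3: φ=90°, α=240°
  cosα=-0.5000 sinα=-0.8660 | (4,3) | tMaxX 0.3800 tMaxY 0.8545 | tΔX 2.0000 tΔY 1.1547
    t=0.3800 [x] (3,3)
    t=0.8545 [y] (3,2)
    t=2.0092 [y] (3,1)
    t=2.3800 [x] (2,1)
    t=3.1639 [y] (2,0) — stop
  → r_3 = 3.1639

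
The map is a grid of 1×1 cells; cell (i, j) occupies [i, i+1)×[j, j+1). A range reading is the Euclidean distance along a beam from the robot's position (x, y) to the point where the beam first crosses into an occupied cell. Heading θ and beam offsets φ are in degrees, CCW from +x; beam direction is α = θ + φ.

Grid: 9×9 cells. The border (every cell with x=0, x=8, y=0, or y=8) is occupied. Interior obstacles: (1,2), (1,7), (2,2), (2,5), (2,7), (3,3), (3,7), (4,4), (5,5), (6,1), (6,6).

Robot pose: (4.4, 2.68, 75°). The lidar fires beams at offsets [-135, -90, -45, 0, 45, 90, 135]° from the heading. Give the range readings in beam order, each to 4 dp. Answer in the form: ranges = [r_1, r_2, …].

ranges = [1.9399, 2.6273, 4.1569, 1.3666, 0.8000, 1.2364, 3.3600]

beam 1: φ=-135°, α=300°
  d=(0.5000,-0.8660)  start (4,2)  tX=1.2000 tY=0.7852  stride 1/|dx|=2.0000 1/|dy|=1.1547
    cross y-line → (4,1), t=0.7852
    cross x-line → (5,1), t=1.2000
    cross y-line → (5,0), t=1.9399 (wall)
  → r_1 = 1.9399
beam 2: φ=-90°, α=345°
  d=(0.9659,-0.2588)  start (4,2)  tX=0.6212 tY=2.6273  stride 1/|dx|=1.0353 1/|dy|=3.8637
    cross x-line → (5,2), t=0.6212
    cross x-line → (6,2), t=1.6564
    cross y-line → (6,1), t=2.6273 (wall)
  → r_2 = 2.6273
beam 3: φ=-45°, α=30°
  d=(0.8660,0.5000)  start (4,2)  tX=0.6928 tY=0.6400  stride 1/|dx|=1.1547 1/|dy|=2.0000
    cross y-line → (4,3), t=0.6400
    cross x-line → (5,3), t=0.6928
    cross x-line → (6,3), t=1.8475
    cross y-line → (6,4), t=2.6400
    cross x-line → (7,4), t=3.0022
    cross x-line → (8,4), t=4.1569 (wall)
  → r_3 = 4.1569
beam 4: φ=0°, α=75°
  d=(0.2588,0.9659)  start (4,2)  tX=2.3182 tY=0.3313  stride 1/|dx|=3.8637 1/|dy|=1.0353
    cross y-line → (4,3), t=0.3313
    cross y-line → (4,4), t=1.3666 (wall)
  → r_4 = 1.3666
beam 5: φ=45°, α=120°
  d=(-0.5000,0.8660)  start (4,2)  tX=0.8000 tY=0.3695  stride 1/|dx|=2.0000 1/|dy|=1.1547
    cross y-line → (4,3), t=0.3695
    cross x-line → (3,3), t=0.8000 (wall)
  → r_5 = 0.8000
beam 6: φ=90°, α=165°
  d=(-0.9659,0.2588)  start (4,2)  tX=0.4141 tY=1.2364  stride 1/|dx|=1.0353 1/|dy|=3.8637
    cross x-line → (3,2), t=0.4141
    cross y-line → (3,3), t=1.2364 (wall)
  → r_6 = 1.2364
beam 7: φ=135°, α=210°
  d=(-0.8660,-0.5000)  start (4,2)  tX=0.4619 tY=1.3600  stride 1/|dx|=1.1547 1/|dy|=2.0000
    cross x-line → (3,2), t=0.4619
    cross y-line → (3,1), t=1.3600
    cross x-line → (2,1), t=1.6166
    cross x-line → (1,1), t=2.7713
    cross y-line → (1,0), t=3.3600 (wall)
  → r_7 = 3.3600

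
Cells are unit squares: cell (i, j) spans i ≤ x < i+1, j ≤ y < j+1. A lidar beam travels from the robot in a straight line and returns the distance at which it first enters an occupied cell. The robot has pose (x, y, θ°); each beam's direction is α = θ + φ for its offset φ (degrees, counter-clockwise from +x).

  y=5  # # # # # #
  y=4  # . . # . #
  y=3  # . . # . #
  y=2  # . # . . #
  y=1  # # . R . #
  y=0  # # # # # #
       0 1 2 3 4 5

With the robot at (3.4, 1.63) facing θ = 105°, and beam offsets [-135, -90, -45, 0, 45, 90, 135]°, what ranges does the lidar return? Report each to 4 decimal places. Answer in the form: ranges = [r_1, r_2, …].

ranges = [1.2600, 1.6564, 3.2000, 1.4183, 0.7400, 1.4494, 0.7275]

beam 1: φ=-135°, α=330°
  cosα=0.8660 sinα=-0.5000 | (3,1) | tMaxX 0.6928 tMaxY 1.2600 | tΔX 1.1547 tΔY 2.0000
    t=0.6928 [x] (4,1)
    t=1.2600 [y] (4,0) — stop
  → r_1 = 1.2600
beam 2: φ=-90°, α=15°
  cosα=0.9659 sinα=0.2588 | (3,1) | tMaxX 0.6212 tMaxY 1.4296 | tΔX 1.0353 tΔY 3.8637
    t=0.6212 [x] (4,1)
    t=1.4296 [y] (4,2)
    t=1.6564 [x] (5,2) — stop
  → r_2 = 1.6564
beam 3: φ=-45°, α=60°
  cosα=0.5000 sinα=0.8660 | (3,1) | tMaxX 1.2000 tMaxY 0.4272 | tΔX 2.0000 tΔY 1.1547
    t=0.4272 [y] (3,2)
    t=1.2000 [x] (4,2)
    t=1.5819 [y] (4,3)
    t=2.7366 [y] (4,4)
    t=3.2000 [x] (5,4) — stop
  → r_3 = 3.2000
beam 4: φ=0°, α=105°
  cosα=-0.2588 sinα=0.9659 | (3,1) | tMaxX 1.5455 tMaxY 0.3831 | tΔX 3.8637 tΔY 1.0353
    t=0.3831 [y] (3,2)
    t=1.4183 [y] (3,3) — stop
  → r_4 = 1.4183
beam 5: φ=45°, α=150°
  cosα=-0.8660 sinα=0.5000 | (3,1) | tMaxX 0.4619 tMaxY 0.7400 | tΔX 1.1547 tΔY 2.0000
    t=0.4619 [x] (2,1)
    t=0.7400 [y] (2,2) — stop
  → r_5 = 0.7400
beam 6: φ=90°, α=195°
  cosα=-0.9659 sinα=-0.2588 | (3,1) | tMaxX 0.4141 tMaxY 2.4341 | tΔX 1.0353 tΔY 3.8637
    t=0.4141 [x] (2,1)
    t=1.4494 [x] (1,1) — stop
  → r_6 = 1.4494
beam 7: φ=135°, α=240°
  cosα=-0.5000 sinα=-0.8660 | (3,1) | tMaxX 0.8000 tMaxY 0.7275 | tΔX 2.0000 tΔY 1.1547
    t=0.7275 [y] (3,0) — stop
  → r_7 = 0.7275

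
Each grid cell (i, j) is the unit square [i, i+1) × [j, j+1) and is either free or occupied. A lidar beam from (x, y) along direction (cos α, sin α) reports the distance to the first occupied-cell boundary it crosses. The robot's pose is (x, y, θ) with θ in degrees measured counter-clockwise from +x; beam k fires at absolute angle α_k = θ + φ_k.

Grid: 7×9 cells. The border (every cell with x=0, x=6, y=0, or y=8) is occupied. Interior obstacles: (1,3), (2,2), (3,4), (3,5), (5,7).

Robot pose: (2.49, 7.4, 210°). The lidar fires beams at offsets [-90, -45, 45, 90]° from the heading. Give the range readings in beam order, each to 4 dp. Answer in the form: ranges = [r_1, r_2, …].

ranges = [0.6928, 1.5426, 3.5199, 1.6166]

beam 1: φ=-90°, α=120°
  direction (-0.5000, 0.8660); cell (2,7); t to first gridline: x 0.9800, y 0.6928 (then +2.0000 / +1.1547)
    (2,8) via y @ 0.6928  # hit
  → r_1 = 0.6928
beam 2: φ=-45°, α=165°
  direction (-0.9659, 0.2588); cell (2,7); t to first gridline: x 0.5073, y 2.3182 (then +1.0353 / +3.8637)
    (1,7) via x @ 0.5073
    (0,7) via x @ 1.5426  # hit
  → r_2 = 1.5426
beam 3: φ=45°, α=255°
  direction (-0.2588, -0.9659); cell (2,7); t to first gridline: x 1.8932, y 0.4141 (then +3.8637 / +1.0353)
    (2,6) via y @ 0.4141
    (2,5) via y @ 1.4494
    (1,5) via x @ 1.8932
    (1,4) via y @ 2.4847
    (1,3) via y @ 3.5199  # hit
  → r_3 = 3.5199
beam 4: φ=90°, α=300°
  direction (0.5000, -0.8660); cell (2,7); t to first gridline: x 1.0200, y 0.4619 (then +2.0000 / +1.1547)
    (2,6) via y @ 0.4619
    (3,6) via x @ 1.0200
    (3,5) via y @ 1.6166  # hit
  → r_4 = 1.6166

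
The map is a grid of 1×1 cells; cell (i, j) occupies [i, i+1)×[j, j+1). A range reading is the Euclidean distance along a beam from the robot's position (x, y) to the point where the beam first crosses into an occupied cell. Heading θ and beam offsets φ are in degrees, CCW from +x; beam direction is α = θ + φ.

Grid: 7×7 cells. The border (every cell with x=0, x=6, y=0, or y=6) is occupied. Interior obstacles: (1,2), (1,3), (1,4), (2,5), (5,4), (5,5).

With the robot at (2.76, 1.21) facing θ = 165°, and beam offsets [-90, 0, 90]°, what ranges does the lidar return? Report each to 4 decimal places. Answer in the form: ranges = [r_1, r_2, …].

ranges = [4.9590, 1.8221, 0.2174]

beam 1: φ=-90°, α=75°
  d=(0.2588,0.9659)  start (2,1)  tX=0.9273 tY=0.8179  stride 1/|dx|=3.8637 1/|dy|=1.0353
    cross y-line → (2,2), t=0.8179
    cross x-line → (3,2), t=0.9273
    cross y-line → (3,3), t=1.8531
    cross y-line → (3,4), t=2.8884
    cross y-line → (3,5), t=3.9237
    cross x-line → (4,5), t=4.7910
    cross y-line → (4,6), t=4.9590 (wall)
  → r_1 = 4.9590
beam 2: φ=0°, α=165°
  d=(-0.9659,0.2588)  start (2,1)  tX=0.7868 tY=3.0523  stride 1/|dx|=1.0353 1/|dy|=3.8637
    cross x-line → (1,1), t=0.7868
    cross x-line → (0,1), t=1.8221 (wall)
  → r_2 = 1.8221
beam 3: φ=90°, α=255°
  d=(-0.2588,-0.9659)  start (2,1)  tX=2.9364 tY=0.2174  stride 1/|dx|=3.8637 1/|dy|=1.0353
    cross y-line → (2,0), t=0.2174 (wall)
  → r_3 = 0.2174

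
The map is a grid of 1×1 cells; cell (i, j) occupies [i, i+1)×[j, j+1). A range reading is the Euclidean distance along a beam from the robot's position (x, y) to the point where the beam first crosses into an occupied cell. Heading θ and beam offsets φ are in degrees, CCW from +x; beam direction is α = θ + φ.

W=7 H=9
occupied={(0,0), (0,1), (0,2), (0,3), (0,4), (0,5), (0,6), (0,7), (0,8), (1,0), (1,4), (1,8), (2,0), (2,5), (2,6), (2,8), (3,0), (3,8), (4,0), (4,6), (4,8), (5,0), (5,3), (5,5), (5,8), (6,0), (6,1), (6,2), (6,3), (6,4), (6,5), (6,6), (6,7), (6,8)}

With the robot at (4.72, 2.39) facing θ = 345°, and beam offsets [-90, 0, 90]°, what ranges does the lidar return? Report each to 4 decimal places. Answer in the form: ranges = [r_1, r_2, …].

ranges = [1.4390, 1.3252, 1.0818]

beam 1: φ=-90°, α=255°
  dir = (cos 255°, sin 255°) = (-0.2588, -0.9659); from cell (4,2)
  next x-line at t=2.7819, next y-line at t=0.4038; Δt_x=3.8637, Δt_y=1.0353
    y: enter (4,1) at t=0.4038
    y: enter (4,0) at t=1.4390 ← occupied
  → r_1 = 1.4390
beam 2: φ=0°, α=345°
  dir = (cos 345°, sin 345°) = (0.9659, -0.2588); from cell (4,2)
  next x-line at t=0.2899, next y-line at t=1.5068; Δt_x=1.0353, Δt_y=3.8637
    x: enter (5,2) at t=0.2899
    x: enter (6,2) at t=1.3252 ← occupied
  → r_2 = 1.3252
beam 3: φ=90°, α=75°
  dir = (cos 75°, sin 75°) = (0.2588, 0.9659); from cell (4,2)
  next x-line at t=1.0818, next y-line at t=0.6315; Δt_x=3.8637, Δt_y=1.0353
    y: enter (4,3) at t=0.6315
    x: enter (5,3) at t=1.0818 ← occupied
  → r_3 = 1.0818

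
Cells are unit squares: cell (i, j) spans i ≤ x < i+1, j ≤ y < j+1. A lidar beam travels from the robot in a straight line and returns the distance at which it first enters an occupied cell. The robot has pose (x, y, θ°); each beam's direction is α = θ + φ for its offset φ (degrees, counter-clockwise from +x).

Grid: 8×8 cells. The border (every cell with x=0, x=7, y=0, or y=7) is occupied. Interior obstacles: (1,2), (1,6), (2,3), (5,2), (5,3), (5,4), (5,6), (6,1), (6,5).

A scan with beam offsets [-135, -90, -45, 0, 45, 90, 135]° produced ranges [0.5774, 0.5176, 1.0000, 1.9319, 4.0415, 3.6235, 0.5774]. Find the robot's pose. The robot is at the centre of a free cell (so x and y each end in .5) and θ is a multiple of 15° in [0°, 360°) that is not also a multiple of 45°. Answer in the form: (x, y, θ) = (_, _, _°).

(x, y, θ) = (1.5, 5.5, 285°)

Candidates: 27 free-cell centres × 16 headings = 432 poses. Raycast each; keep the one whose scan matches to 4 dp.
  (3.5, 1.5, 345°): beam 1 = 1.0000 ≠ 0.5774 ✗
  (4.5, 6.5, 75°): beam 1 = 1.7321 ≠ 0.5774 ✗
  (4.5, 2.5, 195°): beam 1 = 1.0000 ≠ 0.5774 ✗
  …
  (1.5, 5.5, 285°): r_1=0.5774, r_2=0.5176, r_3=1.0000, r_4=1.9319, r_5=4.0415, r_6=3.6235, r_7=0.5774 — all match ✓
Only this pose fits every beam.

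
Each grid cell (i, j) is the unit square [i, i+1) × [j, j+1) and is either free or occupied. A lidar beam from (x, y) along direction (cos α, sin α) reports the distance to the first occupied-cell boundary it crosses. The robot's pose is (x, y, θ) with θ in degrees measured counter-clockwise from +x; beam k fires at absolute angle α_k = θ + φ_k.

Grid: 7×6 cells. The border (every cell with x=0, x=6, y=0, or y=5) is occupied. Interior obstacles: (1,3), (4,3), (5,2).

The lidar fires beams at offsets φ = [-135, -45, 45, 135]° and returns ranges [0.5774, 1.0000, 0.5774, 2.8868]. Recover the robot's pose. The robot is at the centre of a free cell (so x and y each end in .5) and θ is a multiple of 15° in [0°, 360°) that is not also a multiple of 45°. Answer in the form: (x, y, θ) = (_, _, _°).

(x, y, θ) = (4.5, 4.5, 75°)

Candidates: 17 free-cell centres × 16 headings = 272 poses. Raycast each; keep the one whose scan matches to 4 dp.
  (3.5, 4.5, 15°): beam 1 = 4.0415 ≠ 0.5774 ✗
  (3.5, 3.5, 210°): beam 1 = 1.5529 ≠ 0.5774 ✗
  (5.5, 3.5, 255°): beam 1 = 1.7321 ≠ 0.5774 ✗
  (4.5, 1.5, 210°): beam 1 = 1.5529 ≠ 0.5774 ✗
  …
  (4.5, 4.5, 75°): r_1=0.5774, r_2=1.0000, r_3=0.5774, r_4=2.8868 — all match ✓
Only this pose fits every beam.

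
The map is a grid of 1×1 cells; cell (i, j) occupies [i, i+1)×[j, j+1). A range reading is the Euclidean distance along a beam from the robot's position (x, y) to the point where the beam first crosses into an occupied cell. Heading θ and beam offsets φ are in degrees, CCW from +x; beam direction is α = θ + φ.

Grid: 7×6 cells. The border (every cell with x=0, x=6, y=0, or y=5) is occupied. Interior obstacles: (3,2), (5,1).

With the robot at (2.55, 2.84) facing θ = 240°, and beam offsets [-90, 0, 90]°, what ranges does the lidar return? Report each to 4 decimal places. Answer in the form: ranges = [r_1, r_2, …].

ranges = [1.7898, 2.1246, 0.5196]

beam 1: φ=-90°, α=150°
  cosα=-0.8660 sinα=0.5000 | (2,2) | tMaxX 0.6351 tMaxY 0.3200 | tΔX 1.1547 tΔY 2.0000
    t=0.3200 [y] (2,3)
    t=0.6351 [x] (1,3)
    t=1.7898 [x] (0,3) — stop
  → r_1 = 1.7898
beam 2: φ=0°, α=240°
  cosα=-0.5000 sinα=-0.8660 | (2,2) | tMaxX 1.1000 tMaxY 0.9699 | tΔX 2.0000 tΔY 1.1547
    t=0.9699 [y] (2,1)
    t=1.1000 [x] (1,1)
    t=2.1246 [y] (1,0) — stop
  → r_2 = 2.1246
beam 3: φ=90°, α=330°
  cosα=0.8660 sinα=-0.5000 | (2,2) | tMaxX 0.5196 tMaxY 1.6800 | tΔX 1.1547 tΔY 2.0000
    t=0.5196 [x] (3,2) — stop
  → r_3 = 0.5196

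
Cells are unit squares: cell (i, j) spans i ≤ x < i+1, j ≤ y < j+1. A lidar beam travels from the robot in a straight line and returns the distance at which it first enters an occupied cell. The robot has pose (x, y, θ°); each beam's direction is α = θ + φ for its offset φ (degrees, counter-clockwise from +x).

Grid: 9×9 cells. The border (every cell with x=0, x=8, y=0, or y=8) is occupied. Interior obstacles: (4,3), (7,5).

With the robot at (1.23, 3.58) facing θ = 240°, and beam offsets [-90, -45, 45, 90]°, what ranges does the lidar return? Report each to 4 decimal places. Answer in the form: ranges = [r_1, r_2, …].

ranges = [0.2656, 0.2381, 2.6710, 5.1600]

beam 1: φ=-90°, α=150°
  direction (-0.8660, 0.5000); cell (1,3); t to first gridline: x 0.2656, y 0.8400 (then +1.1547 / +2.0000)
    (0,3) via x @ 0.2656  # hit
  → r_1 = 0.2656
beam 2: φ=-45°, α=195°
  direction (-0.9659, -0.2588); cell (1,3); t to first gridline: x 0.2381, y 2.2409 (then +1.0353 / +3.8637)
    (0,3) via x @ 0.2381  # hit
  → r_2 = 0.2381
beam 3: φ=45°, α=285°
  direction (0.2588, -0.9659); cell (1,3); t to first gridline: x 2.9751, y 0.6005 (then +3.8637 / +1.0353)
    (1,2) via y @ 0.6005
    (1,1) via y @ 1.6357
    (1,0) via y @ 2.6710  # hit
  → r_3 = 2.6710
beam 4: φ=90°, α=330°
  direction (0.8660, -0.5000); cell (1,3); t to first gridline: x 0.8891, y 1.1600 (then +1.1547 / +2.0000)
    (2,3) via x @ 0.8891
    (2,2) via y @ 1.1600
    (3,2) via x @ 2.0438
    (3,1) via y @ 3.1600
    (4,1) via x @ 3.1985
    (5,1) via x @ 4.3532
    (5,0) via y @ 5.1600  # hit
  → r_4 = 5.1600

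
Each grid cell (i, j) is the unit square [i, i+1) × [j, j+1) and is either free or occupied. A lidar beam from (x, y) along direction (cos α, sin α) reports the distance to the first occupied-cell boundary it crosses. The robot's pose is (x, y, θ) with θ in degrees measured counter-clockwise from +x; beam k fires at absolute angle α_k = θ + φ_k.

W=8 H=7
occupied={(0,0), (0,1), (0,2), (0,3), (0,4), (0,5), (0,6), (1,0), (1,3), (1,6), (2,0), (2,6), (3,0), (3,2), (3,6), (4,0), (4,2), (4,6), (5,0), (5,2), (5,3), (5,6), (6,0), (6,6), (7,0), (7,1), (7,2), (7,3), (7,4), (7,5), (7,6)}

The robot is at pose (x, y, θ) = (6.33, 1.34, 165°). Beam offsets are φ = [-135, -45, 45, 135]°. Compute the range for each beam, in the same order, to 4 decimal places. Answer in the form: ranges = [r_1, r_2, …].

beam 1: φ=-135°, α=30°
  dir = (cos 30°, sin 30°) = (0.8660, 0.5000); from cell (6,1)
  next x-line at t=0.7736, next y-line at t=1.3200; Δt_x=1.1547, Δt_y=2.0000
    x: enter (7,1) at t=0.7736 ← occupied
  → r_1 = 0.7736
beam 2: φ=-45°, α=120°
  dir = (cos 120°, sin 120°) = (-0.5000, 0.8660); from cell (6,1)
  next x-line at t=0.6600, next y-line at t=0.7621; Δt_x=2.0000, Δt_y=1.1547
    x: enter (5,1) at t=0.6600
    y: enter (5,2) at t=0.7621 ← occupied
  → r_2 = 0.7621
beam 3: φ=45°, α=210°
  dir = (cos 210°, sin 210°) = (-0.8660, -0.5000); from cell (6,1)
  next x-line at t=0.3811, next y-line at t=0.6800; Δt_x=1.1547, Δt_y=2.0000
    x: enter (5,1) at t=0.3811
    y: enter (5,0) at t=0.6800 ← occupied
  → r_3 = 0.6800
beam 4: φ=135°, α=300°
  dir = (cos 300°, sin 300°) = (0.5000, -0.8660); from cell (6,1)
  next x-line at t=1.3400, next y-line at t=0.3926; Δt_x=2.0000, Δt_y=1.1547
    y: enter (6,0) at t=0.3926 ← occupied
  → r_4 = 0.3926

ranges = [0.7736, 0.7621, 0.6800, 0.3926]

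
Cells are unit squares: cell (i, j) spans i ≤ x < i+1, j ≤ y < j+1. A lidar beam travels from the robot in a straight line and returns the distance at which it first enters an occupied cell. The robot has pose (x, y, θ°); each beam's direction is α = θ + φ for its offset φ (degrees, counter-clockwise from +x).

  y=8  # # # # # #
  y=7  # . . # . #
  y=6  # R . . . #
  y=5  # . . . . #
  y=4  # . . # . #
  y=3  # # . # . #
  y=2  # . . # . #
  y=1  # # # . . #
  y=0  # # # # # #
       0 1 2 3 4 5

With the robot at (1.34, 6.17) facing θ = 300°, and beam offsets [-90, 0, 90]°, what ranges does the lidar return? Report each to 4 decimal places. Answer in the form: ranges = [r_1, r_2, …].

ranges = [0.3926, 3.3200, 1.9168]

beam 1: φ=-90°, α=210°
  cosα=-0.8660 sinα=-0.5000 | (1,6) | tMaxX 0.3926 tMaxY 0.3400 | tΔX 1.1547 tΔY 2.0000
    t=0.3400 [y] (1,5)
    t=0.3926 [x] (0,5) — stop
  → r_1 = 0.3926
beam 2: φ=0°, α=300°
  cosα=0.5000 sinα=-0.8660 | (1,6) | tMaxX 1.3200 tMaxY 0.1963 | tΔX 2.0000 tΔY 1.1547
    t=0.1963 [y] (1,5)
    t=1.3200 [x] (2,5)
    t=1.3510 [y] (2,4)
    t=2.5057 [y] (2,3)
    t=3.3200 [x] (3,3) — stop
  → r_2 = 3.3200
beam 3: φ=90°, α=30°
  cosα=0.8660 sinα=0.5000 | (1,6) | tMaxX 0.7621 tMaxY 1.6600 | tΔX 1.1547 tΔY 2.0000
    t=0.7621 [x] (2,6)
    t=1.6600 [y] (2,7)
    t=1.9168 [x] (3,7) — stop
  → r_3 = 1.9168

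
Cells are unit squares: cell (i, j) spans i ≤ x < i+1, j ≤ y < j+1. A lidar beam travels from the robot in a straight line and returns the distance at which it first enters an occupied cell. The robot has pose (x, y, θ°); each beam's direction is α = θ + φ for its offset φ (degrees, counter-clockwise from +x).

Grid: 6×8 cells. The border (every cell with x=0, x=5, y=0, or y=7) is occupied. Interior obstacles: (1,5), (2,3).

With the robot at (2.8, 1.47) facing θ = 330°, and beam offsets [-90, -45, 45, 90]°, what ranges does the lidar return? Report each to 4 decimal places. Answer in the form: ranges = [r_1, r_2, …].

ranges = [0.5427, 0.4866, 2.2776, 4.4000]

beam 1: φ=-90°, α=240°
  d=(-0.5000,-0.8660)  start (2,1)  tX=1.6000 tY=0.5427  stride 1/|dx|=2.0000 1/|dy|=1.1547
    cross y-line → (2,0), t=0.5427 (wall)
  → r_1 = 0.5427
beam 2: φ=-45°, α=285°
  d=(0.2588,-0.9659)  start (2,1)  tX=0.7727 tY=0.4866  stride 1/|dx|=3.8637 1/|dy|=1.0353
    cross y-line → (2,0), t=0.4866 (wall)
  → r_2 = 0.4866
beam 3: φ=45°, α=15°
  d=(0.9659,0.2588)  start (2,1)  tX=0.2071 tY=2.0478  stride 1/|dx|=1.0353 1/|dy|=3.8637
    cross x-line → (3,1), t=0.2071
    cross x-line → (4,1), t=1.2423
    cross y-line → (4,2), t=2.0478
    cross x-line → (5,2), t=2.2776 (wall)
  → r_3 = 2.2776
beam 4: φ=90°, α=60°
  d=(0.5000,0.8660)  start (2,1)  tX=0.4000 tY=0.6120  stride 1/|dx|=2.0000 1/|dy|=1.1547
    cross x-line → (3,1), t=0.4000
    cross y-line → (3,2), t=0.6120
    cross y-line → (3,3), t=1.7667
    cross x-line → (4,3), t=2.4000
    cross y-line → (4,4), t=2.9214
    cross y-line → (4,5), t=4.0761
    cross x-line → (5,5), t=4.4000 (wall)
  → r_4 = 4.4000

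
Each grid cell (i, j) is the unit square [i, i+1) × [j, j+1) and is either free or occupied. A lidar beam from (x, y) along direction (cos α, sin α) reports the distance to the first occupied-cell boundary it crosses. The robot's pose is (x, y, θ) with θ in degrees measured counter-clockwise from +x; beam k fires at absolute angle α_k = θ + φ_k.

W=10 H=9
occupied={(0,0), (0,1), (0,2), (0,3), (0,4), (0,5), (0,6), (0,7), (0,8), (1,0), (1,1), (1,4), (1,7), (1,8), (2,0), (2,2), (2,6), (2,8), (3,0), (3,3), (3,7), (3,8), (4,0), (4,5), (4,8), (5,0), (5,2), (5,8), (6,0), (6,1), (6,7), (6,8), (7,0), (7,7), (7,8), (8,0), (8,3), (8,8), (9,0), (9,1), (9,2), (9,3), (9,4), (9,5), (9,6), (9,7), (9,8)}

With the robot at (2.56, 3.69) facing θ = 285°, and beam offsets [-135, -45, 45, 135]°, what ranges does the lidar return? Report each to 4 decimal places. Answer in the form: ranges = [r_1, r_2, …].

beam 1: φ=-135°, α=150°
  dir = (cos 150°, sin 150°) = (-0.8660, 0.5000); from cell (2,3)
  next x-line at t=0.6466, next y-line at t=0.6200; Δt_x=1.1547, Δt_y=2.0000
    y: enter (2,4) at t=0.6200
    x: enter (1,4) at t=0.6466 ← occupied
  → r_1 = 0.6466
beam 2: φ=-45°, α=240°
  dir = (cos 240°, sin 240°) = (-0.5000, -0.8660); from cell (2,3)
  next x-line at t=1.1200, next y-line at t=0.7967; Δt_x=2.0000, Δt_y=1.1547
    y: enter (2,2) at t=0.7967 ← occupied
  → r_2 = 0.7967
beam 3: φ=45°, α=330°
  dir = (cos 330°, sin 330°) = (0.8660, -0.5000); from cell (2,3)
  next x-line at t=0.5081, next y-line at t=1.3800; Δt_x=1.1547, Δt_y=2.0000
    x: enter (3,3) at t=0.5081 ← occupied
  → r_3 = 0.5081
beam 4: φ=135°, α=60°
  dir = (cos 60°, sin 60°) = (0.5000, 0.8660); from cell (2,3)
  next x-line at t=0.8800, next y-line at t=0.3580; Δt_x=2.0000, Δt_y=1.1547
    y: enter (2,4) at t=0.3580
    x: enter (3,4) at t=0.8800
    y: enter (3,5) at t=1.5127
    y: enter (3,6) at t=2.6674
    x: enter (4,6) at t=2.8800
    y: enter (4,7) at t=3.8221
    x: enter (5,7) at t=4.8800
    y: enter (5,8) at t=4.9768 ← occupied
  → r_4 = 4.9768

ranges = [0.6466, 0.7967, 0.5081, 4.9768]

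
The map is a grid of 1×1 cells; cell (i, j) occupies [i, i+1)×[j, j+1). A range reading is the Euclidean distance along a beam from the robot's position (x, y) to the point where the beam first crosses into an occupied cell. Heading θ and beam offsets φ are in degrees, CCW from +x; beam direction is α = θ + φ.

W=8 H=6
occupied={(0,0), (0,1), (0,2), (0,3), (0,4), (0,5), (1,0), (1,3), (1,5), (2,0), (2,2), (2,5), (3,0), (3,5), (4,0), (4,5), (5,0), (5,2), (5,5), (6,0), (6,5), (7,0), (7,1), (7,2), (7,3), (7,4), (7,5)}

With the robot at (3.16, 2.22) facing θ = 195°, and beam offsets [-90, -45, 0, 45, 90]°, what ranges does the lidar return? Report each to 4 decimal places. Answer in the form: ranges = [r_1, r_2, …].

ranges = [0.6182, 0.1848, 0.1656, 1.4087, 1.2630]

beam 1: φ=-90°, α=105°
  d=(-0.2588,0.9659)  start (3,2)  tX=0.6182 tY=0.8075  stride 1/|dx|=3.8637 1/|dy|=1.0353
    cross x-line → (2,2), t=0.6182 (wall)
  → r_1 = 0.6182
beam 2: φ=-45°, α=150°
  d=(-0.8660,0.5000)  start (3,2)  tX=0.1848 tY=1.5600  stride 1/|dx|=1.1547 1/|dy|=2.0000
    cross x-line → (2,2), t=0.1848 (wall)
  → r_2 = 0.1848
beam 3: φ=0°, α=195°
  d=(-0.9659,-0.2588)  start (3,2)  tX=0.1656 tY=0.8500  stride 1/|dx|=1.0353 1/|dy|=3.8637
    cross x-line → (2,2), t=0.1656 (wall)
  → r_3 = 0.1656
beam 4: φ=45°, α=240°
  d=(-0.5000,-0.8660)  start (3,2)  tX=0.3200 tY=0.2540  stride 1/|dx|=2.0000 1/|dy|=1.1547
    cross y-line → (3,1), t=0.2540
    cross x-line → (2,1), t=0.3200
    cross y-line → (2,0), t=1.4087 (wall)
  → r_4 = 1.4087
beam 5: φ=90°, α=285°
  d=(0.2588,-0.9659)  start (3,2)  tX=3.2455 tY=0.2278  stride 1/|dx|=3.8637 1/|dy|=1.0353
    cross y-line → (3,1), t=0.2278
    cross y-line → (3,0), t=1.2630 (wall)
  → r_5 = 1.2630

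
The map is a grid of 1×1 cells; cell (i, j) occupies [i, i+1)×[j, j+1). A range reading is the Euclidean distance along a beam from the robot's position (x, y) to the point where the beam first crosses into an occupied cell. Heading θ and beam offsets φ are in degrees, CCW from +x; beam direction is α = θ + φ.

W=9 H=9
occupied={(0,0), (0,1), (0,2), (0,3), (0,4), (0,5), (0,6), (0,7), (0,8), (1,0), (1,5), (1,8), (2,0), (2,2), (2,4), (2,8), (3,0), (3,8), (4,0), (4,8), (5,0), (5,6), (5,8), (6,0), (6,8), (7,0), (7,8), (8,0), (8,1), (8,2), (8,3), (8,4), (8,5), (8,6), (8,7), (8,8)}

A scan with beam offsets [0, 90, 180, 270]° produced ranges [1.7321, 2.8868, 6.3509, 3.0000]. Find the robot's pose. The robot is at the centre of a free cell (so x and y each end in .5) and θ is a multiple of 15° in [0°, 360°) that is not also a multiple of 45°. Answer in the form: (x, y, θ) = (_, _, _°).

(x, y, θ) = (5.5, 2.5, 300°)

Enumerate (i+0.5, j+0.5, θ) over the 45 free cells and 16 admissible headings. For each, cast all 4 beams and compare to the given ranges.
  (7.5, 3.5, 165°): beam 1 = 4.6587 ≠ 1.7321 ✗
  (6.5, 6.5, 165°): beam 1 = 0.5176 ≠ 1.7321 ✗
  (4.5, 1.5, 210°): beam 1 = 1.0000 ≠ 1.7321 ✗
  …
  (5.5, 2.5, 300°): r_1=1.7321, r_2=2.8868, r_3=6.3509, r_4=3.0000 — all match ✓
Only this pose fits every beam.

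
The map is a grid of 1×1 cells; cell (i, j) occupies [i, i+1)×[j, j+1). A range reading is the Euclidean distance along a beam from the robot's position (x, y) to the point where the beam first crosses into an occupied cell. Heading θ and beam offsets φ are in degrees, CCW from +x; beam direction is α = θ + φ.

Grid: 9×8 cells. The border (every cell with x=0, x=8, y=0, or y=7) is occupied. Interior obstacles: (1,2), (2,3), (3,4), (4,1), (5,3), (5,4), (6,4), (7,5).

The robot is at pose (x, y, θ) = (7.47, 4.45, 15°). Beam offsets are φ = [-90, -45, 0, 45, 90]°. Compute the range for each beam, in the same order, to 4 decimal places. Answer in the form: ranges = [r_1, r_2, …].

beam 1: φ=-90°, α=285°
  dir = (cos 285°, sin 285°) = (0.2588, -0.9659); from cell (7,4)
  next x-line at t=2.0478, next y-line at t=0.4659; Δt_x=3.8637, Δt_y=1.0353
    y: enter (7,3) at t=0.4659
    y: enter (7,2) at t=1.5012
    x: enter (8,2) at t=2.0478 ← occupied
  → r_1 = 2.0478
beam 2: φ=-45°, α=330°
  dir = (cos 330°, sin 330°) = (0.8660, -0.5000); from cell (7,4)
  next x-line at t=0.6120, next y-line at t=0.9000; Δt_x=1.1547, Δt_y=2.0000
    x: enter (8,4) at t=0.6120 ← occupied
  → r_2 = 0.6120
beam 3: φ=0°, α=15°
  dir = (cos 15°, sin 15°) = (0.9659, 0.2588); from cell (7,4)
  next x-line at t=0.5487, next y-line at t=2.1250; Δt_x=1.0353, Δt_y=3.8637
    x: enter (8,4) at t=0.5487 ← occupied
  → r_3 = 0.5487
beam 4: φ=45°, α=60°
  dir = (cos 60°, sin 60°) = (0.5000, 0.8660); from cell (7,4)
  next x-line at t=1.0600, next y-line at t=0.6351; Δt_x=2.0000, Δt_y=1.1547
    y: enter (7,5) at t=0.6351 ← occupied
  → r_4 = 0.6351
beam 5: φ=90°, α=105°
  dir = (cos 105°, sin 105°) = (-0.2588, 0.9659); from cell (7,4)
  next x-line at t=1.8159, next y-line at t=0.5694; Δt_x=3.8637, Δt_y=1.0353
    y: enter (7,5) at t=0.5694 ← occupied
  → r_5 = 0.5694

ranges = [2.0478, 0.6120, 0.5487, 0.6351, 0.5694]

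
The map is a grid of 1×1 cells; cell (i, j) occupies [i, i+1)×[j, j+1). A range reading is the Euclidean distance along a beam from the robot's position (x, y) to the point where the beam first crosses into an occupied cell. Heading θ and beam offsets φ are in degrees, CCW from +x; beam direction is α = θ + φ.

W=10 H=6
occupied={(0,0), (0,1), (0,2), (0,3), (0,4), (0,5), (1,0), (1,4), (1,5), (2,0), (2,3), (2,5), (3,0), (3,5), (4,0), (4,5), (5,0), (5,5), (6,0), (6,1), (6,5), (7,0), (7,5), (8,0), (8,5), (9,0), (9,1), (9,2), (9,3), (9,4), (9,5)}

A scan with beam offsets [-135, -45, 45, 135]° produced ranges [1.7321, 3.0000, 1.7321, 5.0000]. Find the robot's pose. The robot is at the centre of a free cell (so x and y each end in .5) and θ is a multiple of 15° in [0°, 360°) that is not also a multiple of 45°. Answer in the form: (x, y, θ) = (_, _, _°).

(x, y, θ) = (5.5, 3.5, 75°)

Enumerate (i+0.5, j+0.5, θ) over the 29 free cells and 16 admissible headings. For each, cast all 4 beams and compare to the given ranges.
  (4.5, 3.5, 240°): beam 1 = 1.5529 ≠ 1.7321 ✗
  (3.5, 1.5, 195°): beam 1 = 4.0415 ≠ 1.7321 ✗
  (4.5, 4.5, 255°): beam 1 = 0.5774 ≠ 1.7321 ✗
  (6.5, 2.5, 240°): beam 1 = 2.5882 ≠ 1.7321 ✗
  (4.5, 1.5, 165°): beam 1 = 5.1962 ≠ 1.7321 ✗
  …
  (5.5, 3.5, 75°): r_1=1.7321, r_2=3.0000, r_3=1.7321, r_4=5.0000 — all match ✓
No second candidate reproduces the full scan.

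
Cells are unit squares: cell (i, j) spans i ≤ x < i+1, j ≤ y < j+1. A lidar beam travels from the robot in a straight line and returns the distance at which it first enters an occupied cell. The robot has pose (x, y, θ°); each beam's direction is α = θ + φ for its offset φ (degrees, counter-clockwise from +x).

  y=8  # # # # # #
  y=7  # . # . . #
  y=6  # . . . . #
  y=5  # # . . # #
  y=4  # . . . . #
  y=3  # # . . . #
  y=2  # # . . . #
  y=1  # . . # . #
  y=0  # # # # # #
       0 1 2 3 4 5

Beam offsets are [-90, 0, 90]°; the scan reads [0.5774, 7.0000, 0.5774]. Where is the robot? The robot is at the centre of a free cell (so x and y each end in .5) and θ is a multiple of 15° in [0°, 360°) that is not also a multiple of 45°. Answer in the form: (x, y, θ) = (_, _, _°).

(x, y, θ) = (1.5, 7.5, 300°)

The pose lattice has 22·16 = 352 candidates. Test each by forward raycasting.
  (2.5, 2.5, 345°): beam 1 = 1.5529 ≠ 0.5774 ✗
  (2.5, 5.5, 60°): beam 1 = 2.8868 ≠ 0.5774 ✗
  (4.5, 7.5, 330°): beam 1 = 5.0000 ≠ 0.5774 ✗
  (2.5, 2.5, 120°): beam 1 = 2.8868 ≠ 0.5774 ✗
  …
  (1.5, 7.5, 300°): r_1=0.5774, r_2=7.0000, r_3=0.5774 — all match ✓
Unique over the lattice → pose = (1.5, 7.5, 300°).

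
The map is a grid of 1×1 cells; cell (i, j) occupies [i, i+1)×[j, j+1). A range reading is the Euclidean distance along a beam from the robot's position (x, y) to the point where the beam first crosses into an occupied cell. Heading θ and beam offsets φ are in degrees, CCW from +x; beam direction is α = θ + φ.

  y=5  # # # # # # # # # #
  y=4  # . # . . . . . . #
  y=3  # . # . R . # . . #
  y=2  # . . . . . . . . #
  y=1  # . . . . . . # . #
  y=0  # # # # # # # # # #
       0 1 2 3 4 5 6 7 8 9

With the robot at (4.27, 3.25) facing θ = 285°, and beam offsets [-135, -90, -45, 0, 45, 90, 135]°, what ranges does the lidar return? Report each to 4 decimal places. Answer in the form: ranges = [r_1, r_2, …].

ranges = [1.4665, 3.3854, 2.5981, 2.3294, 3.1523, 1.7910, 2.0207]

beam 1: φ=-135°, α=150°
  d=(-0.8660,0.5000)  start (4,3)  tX=0.3118 tY=1.5000  stride 1/|dx|=1.1547 1/|dy|=2.0000
    cross x-line → (3,3), t=0.3118
    cross x-line → (2,3), t=1.4665 (wall)
  → r_1 = 1.4665
beam 2: φ=-90°, α=195°
  d=(-0.9659,-0.2588)  start (4,3)  tX=0.2795 tY=0.9659  stride 1/|dx|=1.0353 1/|dy|=3.8637
    cross x-line → (3,3), t=0.2795
    cross y-line → (3,2), t=0.9659
    cross x-line → (2,2), t=1.3148
    cross x-line → (1,2), t=2.3501
    cross x-line → (0,2), t=3.3854 (wall)
  → r_2 = 3.3854
beam 3: φ=-45°, α=240°
  d=(-0.5000,-0.8660)  start (4,3)  tX=0.5400 tY=0.2887  stride 1/|dx|=2.0000 1/|dy|=1.1547
    cross y-line → (4,2), t=0.2887
    cross x-line → (3,2), t=0.5400
    cross y-line → (3,1), t=1.4434
    cross x-line → (2,1), t=2.5400
    cross y-line → (2,0), t=2.5981 (wall)
  → r_3 = 2.5981
beam 4: φ=0°, α=285°
  d=(0.2588,-0.9659)  start (4,3)  tX=2.8205 tY=0.2588  stride 1/|dx|=3.8637 1/|dy|=1.0353
    cross y-line → (4,2), t=0.2588
    cross y-line → (4,1), t=1.2941
    cross y-line → (4,0), t=2.3294 (wall)
  → r_4 = 2.3294
beam 5: φ=45°, α=330°
  d=(0.8660,-0.5000)  start (4,3)  tX=0.8429 tY=0.5000  stride 1/|dx|=1.1547 1/|dy|=2.0000
    cross y-line → (4,2), t=0.5000
    cross x-line → (5,2), t=0.8429
    cross x-line → (6,2), t=1.9976
    cross y-line → (6,1), t=2.5000
    cross x-line → (7,1), t=3.1523 (wall)
  → r_5 = 3.1523
beam 6: φ=90°, α=15°
  d=(0.9659,0.2588)  start (4,3)  tX=0.7558 tY=2.8978  stride 1/|dx|=1.0353 1/|dy|=3.8637
    cross x-line → (5,3), t=0.7558
    cross x-line → (6,3), t=1.7910 (wall)
  → r_6 = 1.7910
beam 7: φ=135°, α=60°
  d=(0.5000,0.8660)  start (4,3)  tX=1.4600 tY=0.8660  stride 1/|dx|=2.0000 1/|dy|=1.1547
    cross y-line → (4,4), t=0.8660
    cross x-line → (5,4), t=1.4600
    cross y-line → (5,5), t=2.0207 (wall)
  → r_7 = 2.0207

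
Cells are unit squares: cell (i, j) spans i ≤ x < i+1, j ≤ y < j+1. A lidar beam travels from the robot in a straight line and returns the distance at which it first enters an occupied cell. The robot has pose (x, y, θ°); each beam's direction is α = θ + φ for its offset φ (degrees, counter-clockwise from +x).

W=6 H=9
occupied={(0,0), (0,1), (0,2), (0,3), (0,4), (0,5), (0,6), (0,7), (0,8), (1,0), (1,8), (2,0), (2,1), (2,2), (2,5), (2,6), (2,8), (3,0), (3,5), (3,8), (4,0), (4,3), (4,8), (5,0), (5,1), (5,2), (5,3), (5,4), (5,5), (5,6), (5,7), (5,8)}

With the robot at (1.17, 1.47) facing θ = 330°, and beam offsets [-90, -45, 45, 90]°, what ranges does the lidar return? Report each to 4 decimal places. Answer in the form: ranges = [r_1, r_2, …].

ranges = [0.3400, 0.4866, 0.8593, 1.6600]

beam 1: φ=-90°, α=240°
  cosα=-0.5000 sinα=-0.8660 | (1,1) | tMaxX 0.3400 tMaxY 0.5427 | tΔX 2.0000 tΔY 1.1547
    t=0.3400 [x] (0,1) — stop
  → r_1 = 0.3400
beam 2: φ=-45°, α=285°
  cosα=0.2588 sinα=-0.9659 | (1,1) | tMaxX 3.2069 tMaxY 0.4866 | tΔX 3.8637 tΔY 1.0353
    t=0.4866 [y] (1,0) — stop
  → r_2 = 0.4866
beam 3: φ=45°, α=15°
  cosα=0.9659 sinα=0.2588 | (1,1) | tMaxX 0.8593 tMaxY 2.0478 | tΔX 1.0353 tΔY 3.8637
    t=0.8593 [x] (2,1) — stop
  → r_3 = 0.8593
beam 4: φ=90°, α=60°
  cosα=0.5000 sinα=0.8660 | (1,1) | tMaxX 1.6600 tMaxY 0.6120 | tΔX 2.0000 tΔY 1.1547
    t=0.6120 [y] (1,2)
    t=1.6600 [x] (2,2) — stop
  → r_4 = 1.6600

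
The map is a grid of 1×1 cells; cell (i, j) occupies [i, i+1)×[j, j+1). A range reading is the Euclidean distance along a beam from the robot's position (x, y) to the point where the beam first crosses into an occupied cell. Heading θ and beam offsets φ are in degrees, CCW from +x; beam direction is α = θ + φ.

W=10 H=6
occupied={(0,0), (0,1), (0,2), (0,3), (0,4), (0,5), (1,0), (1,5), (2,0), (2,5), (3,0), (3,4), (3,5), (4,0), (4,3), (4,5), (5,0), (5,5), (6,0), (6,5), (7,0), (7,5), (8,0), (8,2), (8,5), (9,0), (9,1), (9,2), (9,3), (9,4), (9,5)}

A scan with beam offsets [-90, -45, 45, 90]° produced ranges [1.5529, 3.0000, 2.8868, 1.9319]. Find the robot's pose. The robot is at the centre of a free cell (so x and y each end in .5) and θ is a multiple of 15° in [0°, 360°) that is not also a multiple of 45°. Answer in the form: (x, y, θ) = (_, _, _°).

(x, y, θ) = (1.5, 2.5, 15°)

Enumerate (i+0.5, j+0.5, θ) over the 29 free cells and 16 admissible headings. For each, cast all 4 beams and compare to the given ranges.
  (7.5, 1.5, 330°): beam 1 = 0.5774 ≠ 1.5529 ✗
  (7.5, 1.5, 120°): beam 1 = 1.0000 ≠ 1.5529 ✗
  (5.5, 4.5, 15°): beam 1 = 3.6235 ≠ 1.5529 ✗
  (6.5, 1.5, 255°): beam 1 = 5.6940 ≠ 1.5529 ✗
  …
  (1.5, 2.5, 15°): r_1=1.5529, r_2=3.0000, r_3=2.8868, r_4=1.9319 — all match ✓
No second candidate reproduces the full scan.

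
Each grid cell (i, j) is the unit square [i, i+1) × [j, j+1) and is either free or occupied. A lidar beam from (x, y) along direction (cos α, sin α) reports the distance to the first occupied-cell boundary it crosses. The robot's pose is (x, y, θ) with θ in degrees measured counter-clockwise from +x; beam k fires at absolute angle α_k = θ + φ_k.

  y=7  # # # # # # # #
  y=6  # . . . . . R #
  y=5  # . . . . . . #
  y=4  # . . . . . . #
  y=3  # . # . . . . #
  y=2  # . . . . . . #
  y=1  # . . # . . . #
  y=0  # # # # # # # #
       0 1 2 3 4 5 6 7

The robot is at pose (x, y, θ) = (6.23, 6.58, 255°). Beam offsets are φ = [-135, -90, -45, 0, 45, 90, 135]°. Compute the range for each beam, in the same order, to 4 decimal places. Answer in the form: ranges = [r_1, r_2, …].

ranges = [0.4850, 1.6228, 6.0391, 5.7768, 1.5400, 0.7972, 0.8400]

beam 1: φ=-135°, α=120°
  dir = (cos 120°, sin 120°) = (-0.5000, 0.8660); from cell (6,6)
  next x-line at t=0.4600, next y-line at t=0.4850; Δt_x=2.0000, Δt_y=1.1547
    x: enter (5,6) at t=0.4600
    y: enter (5,7) at t=0.4850 ← occupied
  → r_1 = 0.4850
beam 2: φ=-90°, α=165°
  dir = (cos 165°, sin 165°) = (-0.9659, 0.2588); from cell (6,6)
  next x-line at t=0.2381, next y-line at t=1.6228; Δt_x=1.0353, Δt_y=3.8637
    x: enter (5,6) at t=0.2381
    x: enter (4,6) at t=1.2734
    y: enter (4,7) at t=1.6228 ← occupied
  → r_2 = 1.6228
beam 3: φ=-45°, α=210°
  dir = (cos 210°, sin 210°) = (-0.8660, -0.5000); from cell (6,6)
  next x-line at t=0.2656, next y-line at t=1.1600; Δt_x=1.1547, Δt_y=2.0000
    x: enter (5,6) at t=0.2656
    y: enter (5,5) at t=1.1600
    x: enter (4,5) at t=1.4203
    x: enter (3,5) at t=2.5750
    y: enter (3,4) at t=3.1600
    x: enter (2,4) at t=3.7297
    x: enter (1,4) at t=4.8844
    y: enter (1,3) at t=5.1600
    x: enter (0,3) at t=6.0391 ← occupied
  → r_3 = 6.0391
beam 4: φ=0°, α=255°
  dir = (cos 255°, sin 255°) = (-0.2588, -0.9659); from cell (6,6)
  next x-line at t=0.8887, next y-line at t=0.6005; Δt_x=3.8637, Δt_y=1.0353
    y: enter (6,5) at t=0.6005
    x: enter (5,5) at t=0.8887
    y: enter (5,4) at t=1.6357
    y: enter (5,3) at t=2.6710
    y: enter (5,2) at t=3.7063
    y: enter (5,1) at t=4.7416
    x: enter (4,1) at t=4.7524
    y: enter (4,0) at t=5.7768 ← occupied
  → r_4 = 5.7768
beam 5: φ=45°, α=300°
  dir = (cos 300°, sin 300°) = (0.5000, -0.8660); from cell (6,6)
  next x-line at t=1.5400, next y-line at t=0.6697; Δt_x=2.0000, Δt_y=1.1547
    y: enter (6,5) at t=0.6697
    x: enter (7,5) at t=1.5400 ← occupied
  → r_5 = 1.5400
beam 6: φ=90°, α=345°
  dir = (cos 345°, sin 345°) = (0.9659, -0.2588); from cell (6,6)
  next x-line at t=0.7972, next y-line at t=2.2409; Δt_x=1.0353, Δt_y=3.8637
    x: enter (7,6) at t=0.7972 ← occupied
  → r_6 = 0.7972
beam 7: φ=135°, α=30°
  dir = (cos 30°, sin 30°) = (0.8660, 0.5000); from cell (6,6)
  next x-line at t=0.8891, next y-line at t=0.8400; Δt_x=1.1547, Δt_y=2.0000
    y: enter (6,7) at t=0.8400 ← occupied
  → r_7 = 0.8400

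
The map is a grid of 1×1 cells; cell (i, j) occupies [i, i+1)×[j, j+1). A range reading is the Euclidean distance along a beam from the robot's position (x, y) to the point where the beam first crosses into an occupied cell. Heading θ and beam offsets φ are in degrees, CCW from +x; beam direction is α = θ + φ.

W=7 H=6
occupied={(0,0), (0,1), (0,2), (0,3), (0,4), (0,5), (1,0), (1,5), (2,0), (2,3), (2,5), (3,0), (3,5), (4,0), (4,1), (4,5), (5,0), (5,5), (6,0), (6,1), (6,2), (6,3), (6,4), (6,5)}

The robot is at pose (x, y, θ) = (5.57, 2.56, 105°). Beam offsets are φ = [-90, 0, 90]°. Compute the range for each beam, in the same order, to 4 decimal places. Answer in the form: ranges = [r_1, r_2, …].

beam 1: φ=-90°, α=15°
  direction (0.9659, 0.2588); cell (5,2); t to first gridline: x 0.4452, y 1.7000 (then +1.0353 / +3.8637)
    (6,2) via x @ 0.4452  # hit
  → r_1 = 0.4452
beam 2: φ=0°, α=105°
  direction (-0.2588, 0.9659); cell (5,2); t to first gridline: x 2.2023, y 0.4555 (then +3.8637 / +1.0353)
    (5,3) via y @ 0.4555
    (5,4) via y @ 1.4908
    (4,4) via x @ 2.2023
    (4,5) via y @ 2.5261  # hit
  → r_2 = 2.5261
beam 3: φ=90°, α=195°
  direction (-0.9659, -0.2588); cell (5,2); t to first gridline: x 0.5901, y 2.1637 (then +1.0353 / +3.8637)
    (4,2) via x @ 0.5901
    (3,2) via x @ 1.6254
    (3,1) via y @ 2.1637
    (2,1) via x @ 2.6607
    (1,1) via x @ 3.6959
    (0,1) via x @ 4.7312  # hit
  → r_3 = 4.7312

ranges = [0.4452, 2.5261, 4.7312]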